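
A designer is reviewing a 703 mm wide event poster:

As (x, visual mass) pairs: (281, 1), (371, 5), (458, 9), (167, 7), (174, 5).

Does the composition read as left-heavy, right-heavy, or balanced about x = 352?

Total weight = 1 + 5 + 9 + 7 + 5 = 27.
x-moment: 1·281 + 5·371 + 9·458 + 7·167 + 5·174 = 8297; centroid 8297/27 ≈ 307.30.
307.3 vs midline 352 → left-heavy.

left-heavy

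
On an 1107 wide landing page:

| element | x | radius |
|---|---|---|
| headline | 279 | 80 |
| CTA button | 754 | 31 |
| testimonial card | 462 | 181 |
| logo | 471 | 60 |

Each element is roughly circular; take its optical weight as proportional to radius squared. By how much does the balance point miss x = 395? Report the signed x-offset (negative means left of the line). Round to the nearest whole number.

Weights ∝ r²: headline 80² = 6400, CTA button 31² = 961, testimonial card 181² = 32761, logo 60² = 3600; Σw = 43722.
x-moment: 6400·279 + 961·754 + 32761·462 + 3600·471 = 19341376; centroid 19341376/43722 ≈ 442.37.
Offset from x = 395: 442.37 − 395 ≈ 47.37.

≈ 47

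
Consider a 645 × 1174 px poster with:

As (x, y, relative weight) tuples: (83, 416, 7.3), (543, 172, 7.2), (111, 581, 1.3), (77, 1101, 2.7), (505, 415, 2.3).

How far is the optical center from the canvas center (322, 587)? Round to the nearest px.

≈ 160 px

Weights sum to 7.3 + 7.2 + 1.3 + 2.7 + 2.3 = 20.8.
Σw·x = 7.3·83 + 7.2·543 + 1.3·111 + 2.7·77 + 2.3·505 = 6029.2, so x̄ = 6029.2/20.8 ≈ 289.87.
Σw·y = 7.3·416 + 7.2·172 + 1.3·581 + 2.7·1101 + 2.3·415 = 8957.7, so ȳ = 8957.7/20.8 ≈ 430.66.
From (322, 587): dx = -32.13, dy = -156.34, so the distance is √(dx²+dy²) ≈ 159.61.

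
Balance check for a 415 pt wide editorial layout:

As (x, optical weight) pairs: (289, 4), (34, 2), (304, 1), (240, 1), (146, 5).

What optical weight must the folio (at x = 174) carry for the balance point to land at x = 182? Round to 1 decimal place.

w ≈ 16.5

Fixed elements: Σw = 4 + 2 + 1 + 1 + 5 = 13, Σw·x = 4·289 + 2·34 + 1·304 + 1·240 + 5·146 = 2498.
Balance at x = 182 requires (2498 + w·174) / (13 + w) = 182.
Rearranging, w·(174 − 182) = 182·13 − 2498 = -132, so w ≈ -132/-8 = 16.50.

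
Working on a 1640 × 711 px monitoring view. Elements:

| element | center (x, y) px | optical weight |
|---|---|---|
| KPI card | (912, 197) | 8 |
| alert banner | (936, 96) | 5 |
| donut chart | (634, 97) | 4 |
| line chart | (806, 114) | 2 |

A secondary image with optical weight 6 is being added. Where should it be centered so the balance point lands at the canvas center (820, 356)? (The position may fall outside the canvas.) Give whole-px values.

New total weight: (8 + 5 + 4 + 2) + 6 = 25.
x: need Σw·x = 25·820 = 20500. Existing = 8·912 + 5·936 + 4·634 + 2·806 = 16124. Remainder 4376 / 6 ≈ 729.33.
y: need Σw·y = 25·356 = 8900. Existing = 8·197 + 5·96 + 4·97 + 2·114 = 2672. Remainder 6228 / 6 ≈ 1038.00.

(729, 1038)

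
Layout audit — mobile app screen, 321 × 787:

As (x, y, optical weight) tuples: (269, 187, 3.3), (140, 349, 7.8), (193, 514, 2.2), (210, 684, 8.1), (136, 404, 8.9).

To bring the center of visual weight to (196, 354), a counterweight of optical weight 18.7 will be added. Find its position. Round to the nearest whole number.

New total weight: (3.3 + 7.8 + 2.2 + 8.1 + 8.9) + 18.7 = 49.0.
x: need Σw·x = 49.0·196 = 9604.0. Existing = 3.3·269 + 7.8·140 + 2.2·193 + 8.1·210 + 8.9·136 = 5315.7. Remainder 4288.3 / 18.7 ≈ 229.32.
y: need Σw·y = 49.0·354 = 17346.0. Existing = 3.3·187 + 7.8·349 + 2.2·514 + 8.1·684 + 8.9·404 = 13606.1. Remainder 3739.9 / 18.7 ≈ 199.99.

(229, 200)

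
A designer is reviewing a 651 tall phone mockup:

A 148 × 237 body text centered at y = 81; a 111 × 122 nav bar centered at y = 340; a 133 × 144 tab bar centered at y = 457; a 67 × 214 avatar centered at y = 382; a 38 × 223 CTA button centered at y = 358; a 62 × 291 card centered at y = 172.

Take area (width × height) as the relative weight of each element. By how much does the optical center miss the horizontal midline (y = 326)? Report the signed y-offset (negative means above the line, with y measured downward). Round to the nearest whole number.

Areas → weights: body text 148·237 = 35076, nav bar 111·122 = 13542, tab bar 133·144 = 19152, avatar 67·214 = 14338, CTA button 38·223 = 8474, card 62·291 = 18042; Σw = 108624.
Σw·y = 35076·81 + 13542·340 + 19152·457 + 14338·382 + 8474·358 + 18042·172 = 27811932, so ȳ = 27811932/108624 ≈ 256.04.
Difference: 256.04 − 326 ≈ -69.96.

≈ -70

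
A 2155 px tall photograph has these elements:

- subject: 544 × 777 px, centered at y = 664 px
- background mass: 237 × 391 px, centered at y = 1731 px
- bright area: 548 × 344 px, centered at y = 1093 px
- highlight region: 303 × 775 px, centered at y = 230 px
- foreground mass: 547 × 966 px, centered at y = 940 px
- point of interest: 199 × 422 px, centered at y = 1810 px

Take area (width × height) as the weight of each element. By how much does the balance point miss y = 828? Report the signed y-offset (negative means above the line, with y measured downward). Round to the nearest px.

Areas → weights: subject 544·777 = 422688, background mass 237·391 = 92667, bright area 548·344 = 188512, highlight region 303·775 = 234825, foreground mass 547·966 = 528402, point of interest 199·422 = 83978; Σw = 1551072.
Σw·y = 1349822835; ȳ = 1349822835/1551072 ≈ 870.25.
Against y = 828, that's 870.25 − 828 = 42.25.

≈ 42 px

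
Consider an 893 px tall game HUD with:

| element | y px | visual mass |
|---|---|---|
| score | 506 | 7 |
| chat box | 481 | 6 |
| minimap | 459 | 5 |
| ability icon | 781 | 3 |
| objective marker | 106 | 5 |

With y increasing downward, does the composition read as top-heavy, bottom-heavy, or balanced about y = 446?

balanced

Weights sum to 7 + 6 + 5 + 3 + 5 = 26.
y: (7·506 + 6·481 + 5·459 + 3·781 + 5·106) / 26 = 11596 / 26 ≈ 446.00
That equals the midline 446 — balanced.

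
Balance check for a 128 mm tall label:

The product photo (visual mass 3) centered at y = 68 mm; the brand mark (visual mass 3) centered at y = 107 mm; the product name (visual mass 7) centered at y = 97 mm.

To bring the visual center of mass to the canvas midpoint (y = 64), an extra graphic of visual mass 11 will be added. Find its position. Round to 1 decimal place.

New total weight: (3 + 3 + 7) + 11 = 24.
y: target moment 24×64 = 1536; current 3·68 + 3·107 + 7·97 = 1204; the extra graphic supplies 332, so y = 332/11 ≈ 30.18.

y ≈ 30.2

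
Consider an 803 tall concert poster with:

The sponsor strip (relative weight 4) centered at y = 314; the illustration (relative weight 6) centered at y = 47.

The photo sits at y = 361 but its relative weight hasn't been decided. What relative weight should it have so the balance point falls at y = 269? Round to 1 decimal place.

Existing Σw = 10 (4 + 6); existing moment 4·314 + 6·47 = 1538.
Set Σw·y/Σw = 269: (1538 + 361w) = 269·(10 + w).
So w = (269·10 − 1538)/(361 − 269) = 1152/92 ≈ 12.52.

w ≈ 12.5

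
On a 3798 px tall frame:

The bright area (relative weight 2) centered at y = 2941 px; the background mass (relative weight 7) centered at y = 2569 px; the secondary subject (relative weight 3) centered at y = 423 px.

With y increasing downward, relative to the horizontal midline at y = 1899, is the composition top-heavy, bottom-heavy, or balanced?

Total weight = 2 + 7 + 3 = 12.
y: (2·2941 + 7·2569 + 3·423) / 12 = 25134 / 12 ≈ 2094.50
2094.5 lies below (larger y than) the midline 1899, so the layout is bottom-heavy.

bottom-heavy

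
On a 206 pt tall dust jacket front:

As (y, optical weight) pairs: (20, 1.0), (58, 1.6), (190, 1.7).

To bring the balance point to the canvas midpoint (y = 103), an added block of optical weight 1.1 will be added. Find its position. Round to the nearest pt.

y ≈ 109

With the added block, Σw becomes 1.0 + 1.6 + 1.7 + 1.1 = 5.4.
y: target moment 5.4×103 = 556.2; current 1.0·20 + 1.6·58 + 1.7·190 = 435.8; the added block supplies 120.4, so y = 120.4/1.1 ≈ 109.45.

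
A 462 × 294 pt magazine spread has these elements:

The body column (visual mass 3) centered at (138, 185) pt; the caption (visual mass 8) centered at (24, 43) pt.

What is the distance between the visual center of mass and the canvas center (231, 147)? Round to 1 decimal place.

Total weight = 3 + 8 = 11.
Σw·x = 3·138 + 8·24 = 606, so x̄ = 606/11 ≈ 55.09.
Σw·y = 3·185 + 8·43 = 899, so ȳ = 899/11 ≈ 81.73.
From (231, 147): dx = -175.91, dy = -65.27, so the distance is √(dx²+dy²) ≈ 187.63.

≈ 187.6 pt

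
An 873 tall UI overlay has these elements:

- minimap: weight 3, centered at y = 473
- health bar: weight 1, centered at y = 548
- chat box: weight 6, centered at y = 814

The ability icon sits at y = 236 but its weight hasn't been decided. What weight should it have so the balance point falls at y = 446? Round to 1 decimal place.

Known weights sum to 3 + 1 + 6 = 10; their moment is 3·473 + 1·548 + 6·814 = 6851.
For the centroid to hit 446: (6851 + w·236) / (10 + w) = 446.
So w = (446·10 − 6851)/(236 − 446) = -2391/-210 ≈ 11.39.

w ≈ 11.4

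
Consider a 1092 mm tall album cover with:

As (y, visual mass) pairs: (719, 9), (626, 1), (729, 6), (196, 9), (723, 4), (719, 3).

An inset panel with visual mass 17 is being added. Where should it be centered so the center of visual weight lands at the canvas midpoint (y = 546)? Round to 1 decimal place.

y ≈ 498.2

With the inset panel, Σw becomes 9 + 1 + 6 + 9 + 4 + 3 + 17 = 49.
y: target moment 49×546 = 26754; current 9·719 + 1·626 + 6·729 + 9·196 + 4·723 + 3·719 = 18284; the inset panel supplies 8470, so y = 8470/17 ≈ 498.24.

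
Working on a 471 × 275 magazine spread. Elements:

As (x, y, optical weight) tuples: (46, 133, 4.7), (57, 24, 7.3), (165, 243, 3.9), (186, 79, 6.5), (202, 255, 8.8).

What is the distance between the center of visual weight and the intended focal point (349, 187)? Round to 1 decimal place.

≈ 216.6

Total weight = 4.7 + 7.3 + 3.9 + 6.5 + 8.8 = 31.2.
Σw·x = 4.7·46 + 7.3·57 + 3.9·165 + 6.5·186 + 8.8·202 = 4262.4, so x̄ = 4262.4/31.2 ≈ 136.62.
Σw·y = 4.7·133 + 7.3·24 + 3.9·243 + 6.5·79 + 8.8·255 = 4505.5, so ȳ = 4505.5/31.2 ≈ 144.41.
From (349, 187): dx = -212.38, dy = -42.59, so the distance is √(dx²+dy²) ≈ 216.61.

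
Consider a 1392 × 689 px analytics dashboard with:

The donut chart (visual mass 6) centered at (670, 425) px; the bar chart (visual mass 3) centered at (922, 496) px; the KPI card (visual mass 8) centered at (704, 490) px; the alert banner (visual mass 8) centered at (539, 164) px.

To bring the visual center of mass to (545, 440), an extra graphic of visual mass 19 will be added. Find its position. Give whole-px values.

New total weight: (6 + 3 + 8 + 8) + 19 = 44.
x: target moment 44×545 = 23980; current 6·670 + 3·922 + 8·704 + 8·539 = 16730; the extra graphic supplies 7250, so x = 7250/19 ≈ 381.58.
y: target moment 44×440 = 19360; current 6·425 + 3·496 + 8·490 + 8·164 = 9270; the extra graphic supplies 10090, so y = 10090/19 ≈ 531.05.

(382, 531)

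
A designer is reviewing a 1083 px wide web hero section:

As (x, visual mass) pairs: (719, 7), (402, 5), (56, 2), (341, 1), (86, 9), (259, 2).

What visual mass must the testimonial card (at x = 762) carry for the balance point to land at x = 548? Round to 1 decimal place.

Existing Σw = 26 (7 + 5 + 2 + 1 + 9 + 2); existing moment 7·719 + 5·402 + 2·56 + 1·341 + 9·86 + 2·259 = 8788.
Balance at x = 548 requires (8788 + w·762) / (26 + w) = 548.
So w = (548·26 − 8788)/(762 − 548) = 5460/214 ≈ 25.51.

w ≈ 25.5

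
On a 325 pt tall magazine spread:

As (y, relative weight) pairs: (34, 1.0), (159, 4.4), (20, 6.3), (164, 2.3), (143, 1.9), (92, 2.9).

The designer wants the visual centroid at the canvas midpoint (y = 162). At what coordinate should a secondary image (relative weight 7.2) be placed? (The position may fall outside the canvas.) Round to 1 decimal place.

New total weight: (1.0 + 4.4 + 6.3 + 2.3 + 1.9 + 2.9) + 7.2 = 26.0.
y: need Σw·y = 26.0·162 = 4212.0. Existing = 1.0·34 + 4.4·159 + 6.3·20 + 2.3·164 + 1.9·143 + 2.9·92 = 1775.3. Remainder 2436.7 / 7.2 ≈ 338.43.

y ≈ 338.4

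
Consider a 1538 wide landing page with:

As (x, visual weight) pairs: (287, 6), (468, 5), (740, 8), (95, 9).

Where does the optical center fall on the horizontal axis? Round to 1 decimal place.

Σw = 6 + 5 + 8 + 9 = 28.
x: (6·287 + 5·468 + 8·740 + 9·95) / 28 = 10837 / 28 ≈ 387.04

x ≈ 387.0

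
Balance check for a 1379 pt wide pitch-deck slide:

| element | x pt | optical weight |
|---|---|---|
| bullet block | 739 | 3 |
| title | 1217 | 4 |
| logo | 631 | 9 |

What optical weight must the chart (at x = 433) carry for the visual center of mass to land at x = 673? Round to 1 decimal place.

w ≈ 8.3

Existing Σw = 16 (3 + 4 + 9); existing moment 3·739 + 4·1217 + 9·631 = 12764.
Balance at x = 673 requires (12764 + w·433) / (16 + w) = 673.
Rearranging, w·(433 − 673) = 673·16 − 12764 = -1996, so w ≈ -1996/-240 = 8.32.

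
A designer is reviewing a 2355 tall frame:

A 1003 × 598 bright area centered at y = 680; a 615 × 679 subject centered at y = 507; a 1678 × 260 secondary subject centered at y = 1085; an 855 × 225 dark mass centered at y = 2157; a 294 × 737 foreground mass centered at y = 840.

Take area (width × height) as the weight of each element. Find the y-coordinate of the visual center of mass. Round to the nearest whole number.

Areas → weights: bright area 1003·598 = 599794, subject 615·679 = 417585, secondary subject 1678·260 = 436280, dark mass 855·225 = 192375, foreground mass 294·737 = 216678; Σw = 1862712.
Σw·y = 599794·680 + 417585·507 + 436280·1085 + 192375·2157 + 216678·840 = 1689901710, so ȳ = 1689901710/1862712 ≈ 907.23.

y ≈ 907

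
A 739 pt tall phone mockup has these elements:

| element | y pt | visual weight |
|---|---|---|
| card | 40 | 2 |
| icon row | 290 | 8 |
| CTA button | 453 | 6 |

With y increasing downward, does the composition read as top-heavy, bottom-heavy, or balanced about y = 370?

Total weight = 2 + 8 + 6 = 16.
Σw·y = 2·40 + 8·290 + 6·453 = 5118, so ȳ = 5118/16 ≈ 319.88.
319.9 lies above (smaller y than) the midline 370, so the layout is top-heavy.

top-heavy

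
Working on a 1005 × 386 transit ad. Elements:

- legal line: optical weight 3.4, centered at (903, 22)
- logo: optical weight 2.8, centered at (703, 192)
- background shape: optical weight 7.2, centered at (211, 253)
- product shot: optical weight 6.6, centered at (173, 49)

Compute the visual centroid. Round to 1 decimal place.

Σw = 3.4 + 2.8 + 7.2 + 6.6 = 20.0.
x-moment: 3.4·903 + 2.8·703 + 7.2·211 + 6.6·173 = 7699.6; centroid 7699.6/20.0 ≈ 384.98.
y-moment: 3.4·22 + 2.8·192 + 7.2·253 + 6.6·49 = 2757.4; centroid 2757.4/20.0 ≈ 137.87.

(385.0, 137.9)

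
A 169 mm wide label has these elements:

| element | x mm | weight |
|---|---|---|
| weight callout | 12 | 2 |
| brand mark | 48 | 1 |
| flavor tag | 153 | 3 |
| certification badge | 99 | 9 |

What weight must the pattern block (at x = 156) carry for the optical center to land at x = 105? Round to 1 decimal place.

Existing Σw = 15 (2 + 1 + 3 + 9); existing moment 2·12 + 1·48 + 3·153 + 9·99 = 1422.
For the centroid to hit 105: (1422 + w·156) / (15 + w) = 105.
So w = (105·15 − 1422)/(156 − 105) = 153/51 ≈ 3.00.

w ≈ 3.0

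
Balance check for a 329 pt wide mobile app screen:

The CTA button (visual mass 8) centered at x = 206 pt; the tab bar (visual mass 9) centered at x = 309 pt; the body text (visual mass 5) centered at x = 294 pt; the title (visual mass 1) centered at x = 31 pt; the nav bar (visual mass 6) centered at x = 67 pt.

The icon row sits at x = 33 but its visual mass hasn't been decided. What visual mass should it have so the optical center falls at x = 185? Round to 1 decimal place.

w ≈ 6.4

Fixed elements: Σw = 8 + 9 + 5 + 1 + 6 = 29, Σw·x = 8·206 + 9·309 + 5·294 + 1·31 + 6·67 = 6332.
Set Σw·x/Σw = 185: (6332 + 33w) = 185·(29 + w).
Solving: w = (185·29 − 6332) / (33 − 185) = -967 / -152 ≈ 6.36.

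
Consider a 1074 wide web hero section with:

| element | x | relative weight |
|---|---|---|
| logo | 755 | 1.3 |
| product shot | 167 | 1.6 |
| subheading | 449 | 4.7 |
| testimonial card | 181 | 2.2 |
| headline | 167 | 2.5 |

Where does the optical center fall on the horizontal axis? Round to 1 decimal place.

Total weight = 1.3 + 1.6 + 4.7 + 2.2 + 2.5 = 12.3.
Σw·x = 1.3·755 + 1.6·167 + 4.7·449 + 2.2·181 + 2.5·167 = 4174.7, so x̄ = 4174.7/12.3 ≈ 339.41.

x ≈ 339.4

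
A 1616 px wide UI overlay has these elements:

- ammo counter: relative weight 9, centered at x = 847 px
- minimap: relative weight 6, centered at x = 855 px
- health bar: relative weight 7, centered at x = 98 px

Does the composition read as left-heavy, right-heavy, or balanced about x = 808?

Total weight = 9 + 6 + 7 = 22.
Σw·x = 9·847 + 6·855 + 7·98 = 13439, so x̄ = 13439/22 ≈ 610.86.
610.9 lies left of the midline 808, so the layout is left-heavy.

left-heavy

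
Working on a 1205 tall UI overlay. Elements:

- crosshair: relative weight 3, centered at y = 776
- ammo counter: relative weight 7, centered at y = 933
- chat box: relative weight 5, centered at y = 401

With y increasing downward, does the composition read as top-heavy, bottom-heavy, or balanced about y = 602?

Weights sum to 3 + 7 + 5 = 15.
y-moment: 3·776 + 7·933 + 5·401 = 10864; centroid 10864/15 ≈ 724.27.
Since 724.3 is below (larger y than) 602, the composition reads bottom-heavy.

bottom-heavy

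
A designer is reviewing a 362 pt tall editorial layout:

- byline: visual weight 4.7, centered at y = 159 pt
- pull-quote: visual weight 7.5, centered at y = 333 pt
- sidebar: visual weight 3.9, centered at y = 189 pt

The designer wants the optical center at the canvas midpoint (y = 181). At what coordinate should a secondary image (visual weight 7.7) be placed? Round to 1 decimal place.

After adding the secondary image, total weight = 4.7 + 7.5 + 3.9 + 7.7 = 23.8.
y: target moment 23.8×181 = 4307.8; current 4.7·159 + 7.5·333 + 3.9·189 = 3981.9; the secondary image supplies 325.9, so y = 325.9/7.7 ≈ 42.32.

y ≈ 42.3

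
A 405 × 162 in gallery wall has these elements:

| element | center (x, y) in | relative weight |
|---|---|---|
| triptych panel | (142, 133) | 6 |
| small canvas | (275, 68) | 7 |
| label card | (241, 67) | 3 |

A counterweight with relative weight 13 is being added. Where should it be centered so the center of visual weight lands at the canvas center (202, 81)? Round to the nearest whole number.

New total weight: (6 + 7 + 3) + 13 = 29.
x: target moment 29×202 = 5858; current 6·142 + 7·275 + 3·241 = 3500; the counterweight supplies 2358, so x = 2358/13 ≈ 181.38.
y: target moment 29×81 = 2349; current 6·133 + 7·68 + 3·67 = 1475; the counterweight supplies 874, so y = 874/13 ≈ 67.23.

(181, 67)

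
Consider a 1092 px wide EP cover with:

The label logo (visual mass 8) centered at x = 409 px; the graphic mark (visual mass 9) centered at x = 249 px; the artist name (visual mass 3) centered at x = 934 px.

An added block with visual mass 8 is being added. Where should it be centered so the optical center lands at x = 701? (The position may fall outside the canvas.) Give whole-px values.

After adding the added block, total weight = 8 + 9 + 3 + 8 = 28.
x: target moment 28×701 = 19628; current 8·409 + 9·249 + 3·934 = 8315; the added block supplies 11313, so x = 11313/8 ≈ 1414.12.

x ≈ 1414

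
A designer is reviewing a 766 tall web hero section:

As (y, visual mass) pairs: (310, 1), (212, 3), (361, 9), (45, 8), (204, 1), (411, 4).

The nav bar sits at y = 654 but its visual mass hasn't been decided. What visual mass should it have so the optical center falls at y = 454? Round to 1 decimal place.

w ≈ 27.0

Fixed elements: Σw = 1 + 3 + 9 + 8 + 1 + 4 = 26, Σw·y = 1·310 + 3·212 + 9·361 + 8·45 + 1·204 + 4·411 = 6403.
Set Σw·y/Σw = 454: (6403 + 654w) = 454·(26 + w).
Solving: w = (454·26 − 6403) / (654 − 454) = 5401 / 200 ≈ 27.00.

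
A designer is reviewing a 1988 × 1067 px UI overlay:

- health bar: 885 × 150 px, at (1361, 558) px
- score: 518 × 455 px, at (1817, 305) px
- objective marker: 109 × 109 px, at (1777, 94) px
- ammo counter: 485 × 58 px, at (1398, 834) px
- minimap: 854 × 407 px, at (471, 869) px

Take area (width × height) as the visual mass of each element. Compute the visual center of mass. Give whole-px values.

(1102, 625)

Taking area as weight: health bar 885·150 = 132750, score 518·455 = 235690, objective marker 109·109 = 11881, ammo counter 485·58 = 28130, minimap 854·407 = 347578. Sum 756029.
Σw·x = 132750·1361 + 235690·1817 + 11881·1777 + 28130·1398 + 347578·471 = 833068995, so x̄ = 833068995/756029 ≈ 1101.90.
Σw·y = 132750·558 + 235690·305 + 11881·94 + 28130·834 + 347578·869 = 472582466, so ȳ = 472582466/756029 ≈ 625.09.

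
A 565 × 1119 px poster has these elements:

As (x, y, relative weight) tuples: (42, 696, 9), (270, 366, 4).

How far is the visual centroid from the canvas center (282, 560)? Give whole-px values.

Σw = 9 + 4 = 13.
x: (9·42 + 4·270) / 13 = 1458 / 13 ≈ 112.15
y: (9·696 + 4·366) / 13 = 7728 / 13 ≈ 594.46
Offset from (282, 560): Δx ≈ -169.85, Δy ≈ 34.46; distance = √(Δx² + Δy²) ≈ 173.31.

≈ 173 px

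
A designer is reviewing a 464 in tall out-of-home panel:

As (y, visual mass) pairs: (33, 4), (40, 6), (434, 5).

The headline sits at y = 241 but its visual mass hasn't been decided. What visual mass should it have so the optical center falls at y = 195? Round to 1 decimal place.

w ≈ 8.3

Existing Σw = 15 (4 + 6 + 5); existing moment 4·33 + 6·40 + 5·434 = 2542.
For the centroid to hit 195: (2542 + w·241) / (15 + w) = 195.
So w = (195·15 − 2542)/(241 − 195) = 383/46 ≈ 8.33.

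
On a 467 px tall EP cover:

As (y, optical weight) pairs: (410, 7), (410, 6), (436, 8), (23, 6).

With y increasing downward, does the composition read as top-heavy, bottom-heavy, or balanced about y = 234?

bottom-heavy

Σw = 7 + 6 + 8 + 6 = 27.
Σw·y = 7·410 + 6·410 + 8·436 + 6·23 = 8956, so ȳ = 8956/27 ≈ 331.70.
331.7 vs midline 234 → bottom-heavy.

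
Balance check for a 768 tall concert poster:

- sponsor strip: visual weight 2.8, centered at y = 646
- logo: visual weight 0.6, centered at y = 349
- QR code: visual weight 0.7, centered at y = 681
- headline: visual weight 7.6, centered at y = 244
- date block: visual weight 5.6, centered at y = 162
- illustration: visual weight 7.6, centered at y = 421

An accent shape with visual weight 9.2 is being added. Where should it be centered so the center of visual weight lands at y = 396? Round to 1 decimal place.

With the accent shape, Σw becomes 2.8 + 0.6 + 0.7 + 7.6 + 5.6 + 7.6 + 9.2 = 34.1.
y: target moment 34.1×396 = 13503.6; current 2.8·646 + 0.6·349 + 0.7·681 + 7.6·244 + 5.6·162 + 7.6·421 = 8456.1; the accent shape supplies 5047.5, so y = 5047.5/9.2 ≈ 548.64.

y ≈ 548.6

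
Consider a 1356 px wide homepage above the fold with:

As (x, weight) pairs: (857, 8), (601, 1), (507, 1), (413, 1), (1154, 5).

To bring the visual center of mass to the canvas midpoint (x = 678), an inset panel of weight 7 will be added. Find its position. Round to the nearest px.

x ≈ 207

New total weight: (8 + 1 + 1 + 1 + 5) + 7 = 23.
x: need Σw·x = 23·678 = 15594. Existing = 8·857 + 1·601 + 1·507 + 1·413 + 5·1154 = 14147. Remainder 1447 / 7 ≈ 206.71.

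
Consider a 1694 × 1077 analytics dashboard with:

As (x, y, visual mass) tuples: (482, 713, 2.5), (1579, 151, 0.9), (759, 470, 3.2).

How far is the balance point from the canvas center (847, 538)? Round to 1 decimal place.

Σw = 2.5 + 0.9 + 3.2 = 6.6.
x: (2.5·482 + 0.9·1579 + 3.2·759) / 6.6 = 5054.9 / 6.6 ≈ 765.89
y: (2.5·713 + 0.9·151 + 3.2·470) / 6.6 = 3422.4 / 6.6 ≈ 518.55
From (847, 538): dx = -81.11, dy = -19.45, so the distance is √(dx²+dy²) ≈ 83.41.

≈ 83.4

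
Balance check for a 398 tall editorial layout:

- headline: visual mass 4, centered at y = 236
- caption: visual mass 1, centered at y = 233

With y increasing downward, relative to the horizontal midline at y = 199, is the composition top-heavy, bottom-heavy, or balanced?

Weights sum to 4 + 1 = 5.
y: (4·236 + 1·233) / 5 = 1177 / 5 ≈ 235.40
Since 235.4 is below (larger y than) 199, the composition reads bottom-heavy.

bottom-heavy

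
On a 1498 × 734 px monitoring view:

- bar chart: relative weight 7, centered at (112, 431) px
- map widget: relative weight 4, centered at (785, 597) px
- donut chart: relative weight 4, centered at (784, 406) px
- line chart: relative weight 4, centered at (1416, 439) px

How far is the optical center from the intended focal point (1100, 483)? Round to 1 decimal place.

Total weight = 7 + 4 + 4 + 4 = 19.
x-moment: 7·112 + 4·785 + 4·784 + 4·1416 = 12724; centroid 12724/19 ≈ 669.68.
y-moment: 7·431 + 4·597 + 4·406 + 4·439 = 8785; centroid 8785/19 ≈ 462.37.
Offset from (1100, 483): Δx ≈ -430.32, Δy ≈ -20.63; distance = √(Δx² + Δy²) ≈ 430.81.

≈ 430.8 px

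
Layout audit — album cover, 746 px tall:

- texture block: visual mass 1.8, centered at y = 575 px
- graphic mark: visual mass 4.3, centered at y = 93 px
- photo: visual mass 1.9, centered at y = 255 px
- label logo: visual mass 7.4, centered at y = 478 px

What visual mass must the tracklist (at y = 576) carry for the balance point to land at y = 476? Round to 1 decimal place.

w ≈ 18.7

Fixed elements: Σw = 1.8 + 4.3 + 1.9 + 7.4 = 15.4, Σw·y = 1.8·575 + 4.3·93 + 1.9·255 + 7.4·478 = 5456.6.
Balance at y = 476 requires (5456.6 + w·576) / (15.4 + w) = 476.
Rearranging, w·(576 − 476) = 476·15.4 − 5456.6 = 1873.8, so w ≈ 1873.8/100 = 18.74.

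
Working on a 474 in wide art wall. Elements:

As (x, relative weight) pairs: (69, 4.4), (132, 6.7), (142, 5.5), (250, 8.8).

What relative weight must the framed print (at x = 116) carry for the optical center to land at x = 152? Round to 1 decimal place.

Existing Σw = 25.4 (4.4 + 6.7 + 5.5 + 8.8); existing moment 4.4·69 + 6.7·132 + 5.5·142 + 8.8·250 = 4169.0.
Balance at x = 152 requires (4169.0 + w·116) / (25.4 + w) = 152.
So w = (152·25.4 − 4169.0)/(116 − 152) = -308.2/-36 ≈ 8.56.

w ≈ 8.6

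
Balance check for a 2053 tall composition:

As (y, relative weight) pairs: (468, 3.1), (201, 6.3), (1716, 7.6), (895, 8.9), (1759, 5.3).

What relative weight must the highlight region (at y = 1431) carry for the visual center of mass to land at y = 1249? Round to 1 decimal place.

w ≈ 32.5

Known weights sum to 3.1 + 6.3 + 7.6 + 8.9 + 5.3 = 31.2; their moment is 3.1·468 + 6.3·201 + 7.6·1716 + 8.9·895 + 5.3·1759 = 33046.9.
Set Σw·y/Σw = 1249: (33046.9 + 1431w) = 1249·(31.2 + w).
Solving: w = (1249·31.2 − 33046.9) / (1431 − 1249) = 5921.9 / 182 ≈ 32.54.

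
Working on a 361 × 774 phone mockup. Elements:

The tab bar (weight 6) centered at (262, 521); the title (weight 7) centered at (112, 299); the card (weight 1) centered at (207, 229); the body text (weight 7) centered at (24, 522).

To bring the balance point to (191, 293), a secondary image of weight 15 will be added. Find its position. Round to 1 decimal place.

With the secondary image, Σw becomes 6 + 7 + 1 + 7 + 15 = 36.
x: target moment 36×191 = 6876; current 6·262 + 7·112 + 1·207 + 7·24 = 2731; the secondary image supplies 4145, so x = 4145/15 ≈ 276.33.
y: target moment 36×293 = 10548; current 6·521 + 7·299 + 1·229 + 7·522 = 9102; the secondary image supplies 1446, so y = 1446/15 ≈ 96.40.

(276.3, 96.4)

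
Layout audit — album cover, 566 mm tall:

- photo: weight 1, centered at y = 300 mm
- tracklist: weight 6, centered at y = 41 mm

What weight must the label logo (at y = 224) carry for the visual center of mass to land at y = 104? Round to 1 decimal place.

w ≈ 1.5

Fixed elements: Σw = 1 + 6 = 7, Σw·y = 1·300 + 6·41 = 546.
For the centroid to hit 104: (546 + w·224) / (7 + w) = 104.
Rearranging, w·(224 − 104) = 104·7 − 546 = 182, so w ≈ 182/120 = 1.52.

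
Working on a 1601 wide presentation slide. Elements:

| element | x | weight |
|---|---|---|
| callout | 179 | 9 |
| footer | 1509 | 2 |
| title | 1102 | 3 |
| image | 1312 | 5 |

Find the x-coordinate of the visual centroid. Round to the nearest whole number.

x ≈ 763

Σw = 9 + 2 + 3 + 5 = 19.
x: (9·179 + 2·1509 + 3·1102 + 5·1312) / 19 = 14495 / 19 ≈ 762.89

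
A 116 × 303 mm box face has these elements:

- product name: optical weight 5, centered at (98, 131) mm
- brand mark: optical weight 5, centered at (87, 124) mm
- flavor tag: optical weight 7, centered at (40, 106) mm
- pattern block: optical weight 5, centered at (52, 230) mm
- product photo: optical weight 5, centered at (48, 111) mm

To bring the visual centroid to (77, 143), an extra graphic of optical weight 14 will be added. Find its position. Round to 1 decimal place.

(103.7, 152.9)

After adding the extra graphic, total weight = 5 + 5 + 7 + 5 + 5 + 14 = 41.
x: need Σw·x = 41·77 = 3157. Existing = 5·98 + 5·87 + 7·40 + 5·52 + 5·48 = 1705. Remainder 1452 / 14 ≈ 103.71.
y: need Σw·y = 41·143 = 5863. Existing = 5·131 + 5·124 + 7·106 + 5·230 + 5·111 = 3722. Remainder 2141 / 14 ≈ 152.93.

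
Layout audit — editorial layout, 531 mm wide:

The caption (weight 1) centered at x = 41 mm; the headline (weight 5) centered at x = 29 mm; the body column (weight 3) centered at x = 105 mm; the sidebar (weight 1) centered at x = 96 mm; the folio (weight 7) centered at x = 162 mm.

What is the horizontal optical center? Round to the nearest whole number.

Σw = 1 + 5 + 3 + 1 + 7 = 17.
Σw·x = 1·41 + 5·29 + 3·105 + 1·96 + 7·162 = 1731, so x̄ = 1731/17 ≈ 101.82.

x ≈ 102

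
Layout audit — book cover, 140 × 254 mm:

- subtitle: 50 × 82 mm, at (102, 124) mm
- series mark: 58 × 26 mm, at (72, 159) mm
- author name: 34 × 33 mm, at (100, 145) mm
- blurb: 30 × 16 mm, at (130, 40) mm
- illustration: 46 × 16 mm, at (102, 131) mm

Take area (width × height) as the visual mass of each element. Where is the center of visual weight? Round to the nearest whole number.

Areas → weights: subtitle 50·82 = 4100, series mark 58·26 = 1508, author name 34·33 = 1122, blurb 30·16 = 480, illustration 46·16 = 736; Σw = 7946.
x-moment: 4100·102 + 1508·72 + 1122·100 + 480·130 + 736·102 = 776448; centroid 776448/7946 ≈ 97.72.
y-moment: 4100·124 + 1508·159 + 1122·145 + 480·40 + 736·131 = 1026478; centroid 1026478/7946 ≈ 129.18.

(98, 129)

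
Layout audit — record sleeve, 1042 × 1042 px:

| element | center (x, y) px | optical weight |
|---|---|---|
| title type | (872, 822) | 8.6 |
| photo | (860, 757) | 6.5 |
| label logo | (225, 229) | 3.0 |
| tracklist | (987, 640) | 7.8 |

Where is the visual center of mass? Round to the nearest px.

(829, 682)

Total weight = 8.6 + 6.5 + 3.0 + 7.8 = 25.9.
Σw·x = 8.6·872 + 6.5·860 + 3.0·225 + 7.8·987 = 21462.8, so x̄ = 21462.8/25.9 ≈ 828.68.
Σw·y = 8.6·822 + 6.5·757 + 3.0·229 + 7.8·640 = 17668.7, so ȳ = 17668.7/25.9 ≈ 682.19.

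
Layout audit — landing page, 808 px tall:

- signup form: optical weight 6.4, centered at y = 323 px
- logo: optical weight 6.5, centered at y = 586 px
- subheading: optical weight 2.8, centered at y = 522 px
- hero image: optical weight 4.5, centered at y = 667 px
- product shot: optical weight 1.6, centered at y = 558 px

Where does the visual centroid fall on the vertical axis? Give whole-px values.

Total weight = 6.4 + 6.5 + 2.8 + 4.5 + 1.6 = 21.8.
Σw·y = 6.4·323 + 6.5·586 + 2.8·522 + 4.5·667 + 1.6·558 = 11232.1, so ȳ = 11232.1/21.8 ≈ 515.23.

y ≈ 515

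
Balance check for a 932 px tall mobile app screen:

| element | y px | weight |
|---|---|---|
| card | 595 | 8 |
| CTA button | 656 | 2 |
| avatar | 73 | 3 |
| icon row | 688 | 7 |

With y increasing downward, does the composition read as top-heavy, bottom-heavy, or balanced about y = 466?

bottom-heavy

Weights sum to 8 + 2 + 3 + 7 = 20.
y: (8·595 + 2·656 + 3·73 + 7·688) / 20 = 11107 / 20 ≈ 555.35
555.4 vs midline 466 → bottom-heavy.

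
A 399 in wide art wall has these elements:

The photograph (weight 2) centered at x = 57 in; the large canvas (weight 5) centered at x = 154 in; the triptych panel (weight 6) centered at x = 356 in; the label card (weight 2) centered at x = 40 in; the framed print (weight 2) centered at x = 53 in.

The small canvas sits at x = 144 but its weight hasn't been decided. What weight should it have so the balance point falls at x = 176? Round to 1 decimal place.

Existing Σw = 17 (2 + 5 + 6 + 2 + 2); existing moment 2·57 + 5·154 + 6·356 + 2·40 + 2·53 = 3206.
Set Σw·x/Σw = 176: (3206 + 144w) = 176·(17 + w).
So w = (176·17 − 3206)/(144 − 176) = -214/-32 ≈ 6.69.

w ≈ 6.7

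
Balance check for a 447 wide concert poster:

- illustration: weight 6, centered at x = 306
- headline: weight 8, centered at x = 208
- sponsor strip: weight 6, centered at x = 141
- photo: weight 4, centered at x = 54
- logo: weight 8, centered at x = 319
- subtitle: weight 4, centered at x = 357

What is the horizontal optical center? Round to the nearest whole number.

x ≈ 237

Weights sum to 6 + 8 + 6 + 4 + 8 + 4 = 36.
Σw·x = 8542; x̄ = 8542/36 ≈ 237.28.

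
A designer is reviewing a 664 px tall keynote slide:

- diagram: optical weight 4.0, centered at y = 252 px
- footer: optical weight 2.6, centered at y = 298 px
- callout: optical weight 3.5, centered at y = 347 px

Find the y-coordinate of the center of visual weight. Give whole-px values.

y ≈ 297

Total weight = 4.0 + 2.6 + 3.5 = 10.1.
y: (4.0·252 + 2.6·298 + 3.5·347) / 10.1 = 2997.3 / 10.1 ≈ 296.76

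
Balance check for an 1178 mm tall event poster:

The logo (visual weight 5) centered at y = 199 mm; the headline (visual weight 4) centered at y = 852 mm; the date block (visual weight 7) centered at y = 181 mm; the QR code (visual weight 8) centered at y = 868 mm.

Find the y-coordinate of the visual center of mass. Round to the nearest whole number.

y ≈ 526

Weights sum to 5 + 4 + 7 + 8 = 24.
y: (5·199 + 4·852 + 7·181 + 8·868) / 24 = 12614 / 24 ≈ 525.58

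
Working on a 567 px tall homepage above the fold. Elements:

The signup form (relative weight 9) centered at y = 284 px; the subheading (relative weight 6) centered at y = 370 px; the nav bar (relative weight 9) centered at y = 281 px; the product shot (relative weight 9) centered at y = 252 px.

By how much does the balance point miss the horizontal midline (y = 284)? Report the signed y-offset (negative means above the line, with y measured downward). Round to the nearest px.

Total weight = 9 + 6 + 9 + 9 = 33.
y-moment: 9·284 + 6·370 + 9·281 + 9·252 = 9573; centroid 9573/33 ≈ 290.09.
Difference: 290.09 − 284 ≈ 6.09.

≈ 6 px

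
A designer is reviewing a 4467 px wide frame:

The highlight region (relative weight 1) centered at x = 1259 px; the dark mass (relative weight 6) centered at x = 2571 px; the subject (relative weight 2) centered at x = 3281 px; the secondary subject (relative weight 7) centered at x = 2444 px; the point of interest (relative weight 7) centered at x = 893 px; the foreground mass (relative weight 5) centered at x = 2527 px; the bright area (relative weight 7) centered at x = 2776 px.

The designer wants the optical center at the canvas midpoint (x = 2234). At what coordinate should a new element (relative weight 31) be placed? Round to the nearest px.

After adding the new element, total weight = 1 + 6 + 2 + 7 + 7 + 5 + 7 + 31 = 66.
Along x: (78673 + 31·x) / 66 = 2234 (existing moment 1·1259 + 6·2571 + 2·3281 + 7·2444 + 7·893 + 5·2527 + 7·2776 = 78673) ⇒ x = (147444 − 78673) / 31 ≈ 2218.42.

x ≈ 2218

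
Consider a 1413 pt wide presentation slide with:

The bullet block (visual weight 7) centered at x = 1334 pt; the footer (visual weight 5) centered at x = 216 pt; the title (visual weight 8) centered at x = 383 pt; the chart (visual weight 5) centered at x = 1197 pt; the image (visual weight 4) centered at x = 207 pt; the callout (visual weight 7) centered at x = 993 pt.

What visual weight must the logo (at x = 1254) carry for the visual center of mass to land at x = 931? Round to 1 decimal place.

w ≈ 19.4

Existing Σw = 36 (7 + 5 + 8 + 5 + 4 + 7); existing moment 7·1334 + 5·216 + 8·383 + 5·1197 + 4·207 + 7·993 = 27246.
For the centroid to hit 931: (27246 + w·1254) / (36 + w) = 931.
So w = (931·36 − 27246)/(1254 − 931) = 6270/323 ≈ 19.41.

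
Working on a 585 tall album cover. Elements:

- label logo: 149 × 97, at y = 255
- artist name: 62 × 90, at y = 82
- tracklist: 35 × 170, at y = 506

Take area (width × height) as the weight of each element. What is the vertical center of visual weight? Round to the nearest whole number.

y ≈ 275

Areas: label logo 149·97 = 14453, artist name 62·90 = 5580, tracklist 35·170 = 5950. Total weight = 25983.
y: (14453·255 + 5580·82 + 5950·506) / 25983 = 7153775 / 25983 ≈ 275.33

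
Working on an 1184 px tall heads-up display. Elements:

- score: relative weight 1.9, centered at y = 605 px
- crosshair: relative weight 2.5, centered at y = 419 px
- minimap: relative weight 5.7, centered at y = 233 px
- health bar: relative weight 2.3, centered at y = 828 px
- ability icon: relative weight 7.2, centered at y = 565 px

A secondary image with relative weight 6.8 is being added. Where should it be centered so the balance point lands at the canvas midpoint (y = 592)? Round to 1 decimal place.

After adding the secondary image, total weight = 1.9 + 2.5 + 5.7 + 2.3 + 7.2 + 6.8 = 26.4.
y: target moment 26.4×592 = 15628.8; current 1.9·605 + 2.5·419 + 5.7·233 + 2.3·828 + 7.2·565 = 9497.5; the secondary image supplies 6131.3, so y = 6131.3/6.8 ≈ 901.66.

y ≈ 901.7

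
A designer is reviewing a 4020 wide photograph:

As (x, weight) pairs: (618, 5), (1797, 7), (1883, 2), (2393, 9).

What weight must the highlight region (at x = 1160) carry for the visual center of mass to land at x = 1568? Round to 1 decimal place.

w ≈ 12.0

Existing Σw = 23 (5 + 7 + 2 + 9); existing moment 5·618 + 7·1797 + 2·1883 + 9·2393 = 40972.
Set Σw·x/Σw = 1568: (40972 + 1160w) = 1568·(23 + w).
So w = (1568·23 − 40972)/(1160 − 1568) = -4908/-408 ≈ 12.03.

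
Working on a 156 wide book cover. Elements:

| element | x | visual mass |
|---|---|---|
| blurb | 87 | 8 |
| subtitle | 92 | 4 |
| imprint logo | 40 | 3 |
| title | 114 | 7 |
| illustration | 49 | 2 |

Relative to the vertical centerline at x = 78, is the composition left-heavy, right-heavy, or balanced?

Total weight = 8 + 4 + 3 + 7 + 2 = 24.
x-moment: 8·87 + 4·92 + 3·40 + 7·114 + 2·49 = 2080; centroid 2080/24 ≈ 86.67.
86.7 lies right of the midline 78, so the layout is right-heavy.

right-heavy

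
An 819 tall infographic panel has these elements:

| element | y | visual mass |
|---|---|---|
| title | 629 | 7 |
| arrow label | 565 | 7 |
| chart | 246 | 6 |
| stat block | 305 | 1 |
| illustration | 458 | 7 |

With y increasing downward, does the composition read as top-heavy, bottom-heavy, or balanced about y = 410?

bottom-heavy

Weights sum to 7 + 7 + 6 + 1 + 7 = 28.
y-moment: 7·629 + 7·565 + 6·246 + 1·305 + 7·458 = 13345; centroid 13345/28 ≈ 476.61.
476.6 lies below (larger y than) the midline 410, so the layout is bottom-heavy.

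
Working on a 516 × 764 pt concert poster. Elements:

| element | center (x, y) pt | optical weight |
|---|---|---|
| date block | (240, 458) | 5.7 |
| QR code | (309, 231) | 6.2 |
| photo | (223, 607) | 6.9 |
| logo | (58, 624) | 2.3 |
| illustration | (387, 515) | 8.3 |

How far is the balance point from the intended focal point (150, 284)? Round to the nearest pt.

Σw = 5.7 + 6.2 + 6.9 + 2.3 + 8.3 = 29.4.
Σw·x = 5.7·240 + 6.2·309 + 6.9·223 + 2.3·58 + 8.3·387 = 8168.0, so x̄ = 8168.0/29.4 ≈ 277.82.
Σw·y = 5.7·458 + 6.2·231 + 6.9·607 + 2.3·624 + 8.3·515 = 13940.8, so ȳ = 13940.8/29.4 ≈ 474.18.
From (150, 284): dx = 127.82, dy = 190.18, so the distance is √(dx²+dy²) ≈ 229.14.

≈ 229 pt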